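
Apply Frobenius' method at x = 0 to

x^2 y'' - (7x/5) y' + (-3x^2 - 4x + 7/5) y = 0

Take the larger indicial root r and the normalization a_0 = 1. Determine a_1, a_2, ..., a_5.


Write in Frobenius form y'' + (p(x)/x) y' + (q(x)/x^2) y = 0:
  p(x) = -7/5,  q(x) = -3x^2 - 4x + 7/5.
Indicial equation: r(r-1) + (-7/5) r + (7/5) = 0 -> roots r_1 = 7/5, r_2 = 1.
Take r = r_1 = 7/5. Let y(x) = x^r sum_{n>=0} a_n x^n with a_0 = 1.
Substitute y = x^r sum a_n x^n and match x^{r+n}. The recurrence is
  D(n) a_n - 4 a_{n-1} - 3 a_{n-2} = 0,  where D(n) = (r+n)(r+n-1) + (-7/5)(r+n) + (7/5).
  a_n = [4 a_{n-1} + 3 a_{n-2}] / D(n).
Since the indicial polynomial factors as (r - r_1)(r - r_2), D(n) = (r_1 + n - r_1)(r_1 + n - r_2) = n(n + 2/5).
Evaluating step by step (a_0 = 1):
  n = 1: D(1) = 1(1 + 2/5) = 7/5; numerator = 4(1) = 4; a_1 = (4)/(7/5) = 20/7
  n = 2: D(2) = 2(2 + 2/5) = 24/5; numerator = 4(20/7) + 3(1) = 101/7; a_2 = (101/7)/(24/5) = 505/168
  n = 3: D(3) = 3(3 + 2/5) = 51/5; numerator = 4(505/168) + 3(20/7) = 865/42; a_3 = (865/42)/(51/5) = 4325/2142
  n = 4: D(4) = 4(4 + 2/5) = 88/5; numerator = 4(4325/2142) + 3(505/168) = 146465/8568; a_4 = (146465/8568)/(88/5) = 66575/68544
  n = 5: D(5) = 5(5 + 2/5) = 27; numerator = 4(66575/68544) + 3(4325/2142) = 170375/17136; a_5 = (170375/17136)/(27) = 170375/462672

r = 7/5; a_0 = 1; a_1 = 20/7; a_2 = 505/168; a_3 = 4325/2142; a_4 = 66575/68544; a_5 = 170375/462672


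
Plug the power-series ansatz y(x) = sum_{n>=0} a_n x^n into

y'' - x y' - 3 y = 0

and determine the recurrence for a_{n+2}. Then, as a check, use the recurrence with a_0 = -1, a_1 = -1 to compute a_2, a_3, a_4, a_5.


Substitute y = sum_n a_n x^n.
y''(x) has coefficient (n+2)(n+1) a_{n+2} at x^n;
-x y'(x) has coefficient -n a_n at x^n (shift);
-3 y(x) has coefficient -3 a_n at x^n.
Matching x^n: (n+2)(n+1) a_{n+2} + (-n - 3) a_n = 0.
Thus a_{n+2} = (n + 3) / ((n+1)(n+2)) * a_n.

Check with a_0 = -1, a_1 = -1 (apply the recurrence for n = 0, 1, 2, 3): a_0 = -1, a_1 = -1, a_2 = -3/2, a_3 = -2/3, a_4 = -5/8, a_5 = -1/5.

a_(n+2) = (n + 3) / ((n+1)(n+2)) * a_n; check: a_0 = -1, a_1 = -1, a_2 = -3/2, a_3 = -2/3, a_4 = -5/8, a_5 = -1/5


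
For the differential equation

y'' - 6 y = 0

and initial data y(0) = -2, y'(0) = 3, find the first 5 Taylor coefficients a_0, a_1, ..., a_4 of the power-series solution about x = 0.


Ansatz: y(x) = sum_{n>=0} a_n x^n, so y'(x) = sum_{n>=1} n a_n x^(n-1) and y''(x) = sum_{n>=2} n(n-1) a_n x^(n-2).
Substitute into P(x) y'' + Q(x) y' + R(x) y = 0 with P(x) = 1, Q(x) = 0, R(x) = -6, and match powers of x.
Initial conditions: a_0 = -2, a_1 = 3.
Setting the coefficient of each power of x to zero and solving order by order (substituting the coefficients already found):
  x^0: 2 a_2 - 6 a_0 = 0  ->  2 a_2 = 6 a_0 = -12  ->  a_2 = -6
  x^1: 6 a_3 - 6 a_1 = 0  ->  6 a_3 = 6 a_1 = 18  ->  a_3 = 3
  x^2: 12 a_4 - 6 a_2 = 0  ->  12 a_4 = 6 a_2 = -36  ->  a_4 = -3
Truncated series: y(x) = -2 + 3 x - 6 x^2 + 3 x^3 - 3 x^4 + O(x^5).

a_0 = -2; a_1 = 3; a_2 = -6; a_3 = 3; a_4 = -3


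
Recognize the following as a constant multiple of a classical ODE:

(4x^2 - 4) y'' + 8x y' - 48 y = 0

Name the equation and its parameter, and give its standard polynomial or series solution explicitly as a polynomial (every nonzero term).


All three coefficients share the factor -4; dividing through by -4 gives  (1 - x^2) y'' - 2x y' + 12 y = 0.
This matches the Legendre equation (1 - x^2) y'' - 2x y' + n(n+1) y = 0 (note the -2x y' term) with n(n+1) = 12, so n = 3; the polynomial solution is P_3(x).
With y = sum_k a_k x^k, matching x^k gives (k+2)(k+1) a_{k+2} = [k(k+1) - n(n+1)] a_k = (k - 3)(k + 4) a_k. The right side vanishes at k = 3, so the series with the parity of 3 terminates at degree 3.
Standard normalization (P_n(1) = 1): leading coefficient (2n)!/(2^n (n!)^2) = 720/(8*36) = 5/2, so a_3 = 5/2. Work downward with a_k = (k+1)(k+2) a_{k+2} / ((k - 3)(k + 4)):
  a_1 = (2)(3)(5/2) / ((1 - 3)(1 + 4)) = 15/(-10) = -3/2
Hence P_3(x) = 5 x^3/2 - 3 x/2.

P_3(x); series = 5 x^3/2 - 3 x/2


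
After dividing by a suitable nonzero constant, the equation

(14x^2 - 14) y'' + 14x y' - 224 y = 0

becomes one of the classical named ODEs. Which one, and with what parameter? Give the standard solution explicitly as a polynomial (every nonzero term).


All three coefficients share the factor -14; dividing through by -14 gives  (1 - x^2) y'' - x y' + 16 y = 0.
This matches the Chebyshev equation (1 - x^2) y'' - x y' + n^2 y = 0 (note the -x y' term, not -2x y') with n^2 = 16, so n = 4; the polynomial solution is T_4(x).
With y = sum_k a_k x^k, matching x^k gives (k+2)(k+1) a_{k+2} = (k^2 - n^2) a_k = (k - 4)(k + 4) a_k. The right side vanishes at k = 4, so the series with the parity of 4 terminates at degree 4.
Standard normalization: leading coefficient of T_n is 2^(n-1), so a_4 = 2^3 = 8. Work downward with a_k = (k+1)(k+2) a_{k+2} / ((k - 4)(k + 4)):
  a_2 = (3)(4)(8) / ((2 - 4)(2 + 4)) = 96/(-12) = -8
  a_0 = (1)(2)(-8) / ((0 - 4)(0 + 4)) = -16/(-16) = 1
Hence T_4(x) = 8 x^4 - 8 x^2 + 1.

T_4(x); series = 8 x^4 - 8 x^2 + 1


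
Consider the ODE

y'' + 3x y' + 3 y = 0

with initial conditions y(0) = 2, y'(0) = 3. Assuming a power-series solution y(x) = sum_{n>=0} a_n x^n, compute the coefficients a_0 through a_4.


Ansatz: y(x) = sum_{n>=0} a_n x^n, so y'(x) = sum_{n>=1} n a_n x^(n-1) and y''(x) = sum_{n>=2} n(n-1) a_n x^(n-2).
Substitute into P(x) y'' + Q(x) y' + R(x) y = 0 with P(x) = 1, Q(x) = 3x, R(x) = 3, and match powers of x.
Initial conditions: a_0 = 2, a_1 = 3.
Setting the coefficient of each power of x to zero and solving order by order (substituting the coefficients already found):
  x^0: 2 a_2 + 3 a_0 = 0  ->  2 a_2 = -3 a_0 = -6  ->  a_2 = -3
  x^1: 6 a_3 + 6 a_1 = 0  ->  6 a_3 = -6 a_1 = -18  ->  a_3 = -3
  x^2: 12 a_4 + 9 a_2 = 0  ->  12 a_4 = -9 a_2 = 27  ->  a_4 = 9/4
Truncated series: y(x) = 2 + 3 x - 3 x^2 - 3 x^3 + (9/4) x^4 + O(x^5).

a_0 = 2; a_1 = 3; a_2 = -3; a_3 = -3; a_4 = 9/4


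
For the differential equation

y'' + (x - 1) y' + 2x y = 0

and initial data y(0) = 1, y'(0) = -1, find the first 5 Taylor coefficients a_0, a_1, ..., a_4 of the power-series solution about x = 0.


Ansatz: y(x) = sum_{n>=0} a_n x^n, so y'(x) = sum_{n>=1} n a_n x^(n-1) and y''(x) = sum_{n>=2} n(n-1) a_n x^(n-2).
Substitute into P(x) y'' + Q(x) y' + R(x) y = 0 with P(x) = 1, Q(x) = x - 1, R(x) = 2x, and match powers of x.
Initial conditions: a_0 = 1, a_1 = -1.
Setting the coefficient of each power of x to zero and solving order by order (substituting the coefficients already found):
  x^0: 2 a_2 - a_1 = 0  ->  2 a_2 = a_1 = -1  ->  a_2 = -1/2
  x^1: 6 a_3 - 2 a_2 + a_1 + 2 a_0 = 0  ->  6 a_3 = 2 a_2 - a_1 - 2 a_0 = -2  ->  a_3 = -1/3
  x^2: 12 a_4 - 3 a_3 + 2 a_2 + 2 a_1 = 0  ->  12 a_4 = 3 a_3 - 2 a_2 - 2 a_1 = 2  ->  a_4 = 1/6
Truncated series: y(x) = 1 - x - (1/2) x^2 - (1/3) x^3 + (1/6) x^4 + O(x^5).

a_0 = 1; a_1 = -1; a_2 = -1/2; a_3 = -1/3; a_4 = 1/6


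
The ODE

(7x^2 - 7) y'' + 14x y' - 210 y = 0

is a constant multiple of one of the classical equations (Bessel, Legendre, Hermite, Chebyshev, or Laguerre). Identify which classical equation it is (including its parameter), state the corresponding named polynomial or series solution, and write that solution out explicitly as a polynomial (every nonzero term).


All three coefficients share the factor -7; dividing through by -7 gives  (1 - x^2) y'' - 2x y' + 30 y = 0.
This matches the Legendre equation (1 - x^2) y'' - 2x y' + n(n+1) y = 0 (note the -2x y' term) with n(n+1) = 30, so n = 5; the polynomial solution is P_5(x).
With y = sum_k a_k x^k, matching x^k gives (k+2)(k+1) a_{k+2} = [k(k+1) - n(n+1)] a_k = (k - 5)(k + 6) a_k. The right side vanishes at k = 5, so the series with the parity of 5 terminates at degree 5.
Standard normalization (P_n(1) = 1): leading coefficient (2n)!/(2^n (n!)^2) = 3628800/(32*14400) = 63/8, so a_5 = 63/8. Work downward with a_k = (k+1)(k+2) a_{k+2} / ((k - 5)(k + 6)):
  a_3 = (4)(5)(63/8) / ((3 - 5)(3 + 6)) = (315/2)/(-18) = -35/4
  a_1 = (2)(3)(-35/4) / ((1 - 5)(1 + 6)) = (-105/2)/(-28) = 15/8
Hence P_5(x) = 63 x^5/8 - 35 x^3/4 + 15 x/8.

P_5(x); series = 63 x^5/8 - 35 x^3/4 + 15 x/8


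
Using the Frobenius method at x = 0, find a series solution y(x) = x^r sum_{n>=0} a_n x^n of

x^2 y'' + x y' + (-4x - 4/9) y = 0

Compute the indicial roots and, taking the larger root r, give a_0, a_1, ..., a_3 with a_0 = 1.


Write in Frobenius form y'' + (p(x)/x) y' + (q(x)/x^2) y = 0:
  p(x) = 1,  q(x) = -4x - 4/9.
Indicial equation: r(r-1) + (1) r + (-4/9) = 0 -> roots r_1 = 2/3, r_2 = -2/3.
Take r = r_1 = 2/3. Let y(x) = x^r sum_{n>=0} a_n x^n with a_0 = 1.
Substitute y = x^r sum a_n x^n and match x^{r+n}. The recurrence is
  D(n) a_n - 4 a_{n-1} = 0,  where D(n) = (r+n)(r+n-1) + (1)(r+n) + (-4/9).
  a_n = 4 / D(n) * a_{n-1}.
Since the indicial polynomial factors as (r - r_1)(r - r_2), D(n) = (r_1 + n - r_1)(r_1 + n - r_2) = n(n + 4/3).
Evaluating step by step (a_0 = 1):
  n = 1: D(1) = 1(1 + 4/3) = 7/3; numerator = 4(1) = 4; a_1 = (4)/(7/3) = 12/7
  n = 2: D(2) = 2(2 + 4/3) = 20/3; numerator = 4(12/7) = 48/7; a_2 = (48/7)/(20/3) = 36/35
  n = 3: D(3) = 3(3 + 4/3) = 13; numerator = 4(36/35) = 144/35; a_3 = (144/35)/(13) = 144/455

r = 2/3; a_0 = 1; a_1 = 12/7; a_2 = 36/35; a_3 = 144/455


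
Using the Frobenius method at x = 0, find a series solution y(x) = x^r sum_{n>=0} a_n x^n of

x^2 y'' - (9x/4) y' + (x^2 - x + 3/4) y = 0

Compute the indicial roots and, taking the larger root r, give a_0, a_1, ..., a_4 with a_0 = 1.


Write in Frobenius form y'' + (p(x)/x) y' + (q(x)/x^2) y = 0:
  p(x) = -9/4,  q(x) = x^2 - x + 3/4.
Indicial equation: r(r-1) + (-9/4) r + (3/4) = 0 -> roots r_1 = 3, r_2 = 1/4.
Take r = r_1 = 3. Let y(x) = x^r sum_{n>=0} a_n x^n with a_0 = 1.
Substitute y = x^r sum a_n x^n and match x^{r+n}. The recurrence is
  D(n) a_n - 1 a_{n-1} + 1 a_{n-2} = 0,  where D(n) = (r+n)(r+n-1) + (-9/4)(r+n) + (3/4).
  a_n = [1 a_{n-1} - 1 a_{n-2}] / D(n).
Since the indicial polynomial factors as (r - r_1)(r - r_2), D(n) = (r_1 + n - r_1)(r_1 + n - r_2) = n(n + 11/4).
Evaluating step by step (a_0 = 1):
  n = 1: D(1) = 1(1 + 11/4) = 15/4; numerator = 1(1) = 1; a_1 = (1)/(15/4) = 4/15
  n = 2: D(2) = 2(2 + 11/4) = 19/2; numerator = 1(4/15) - 1(1) = -11/15; a_2 = (-11/15)/(19/2) = -22/285
  n = 3: D(3) = 3(3 + 11/4) = 69/4; numerator = 1(-22/285) - 1(4/15) = -98/285; a_3 = (-98/285)/(69/4) = -392/19665
  n = 4: D(4) = 4(4 + 11/4) = 27; numerator = 1(-392/19665) - 1(-22/285) = 1126/19665; a_4 = (1126/19665)/(27) = 1126/530955

r = 3; a_0 = 1; a_1 = 4/15; a_2 = -22/285; a_3 = -392/19665; a_4 = 1126/530955


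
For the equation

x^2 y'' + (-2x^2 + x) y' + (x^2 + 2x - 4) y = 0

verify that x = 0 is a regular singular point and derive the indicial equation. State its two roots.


Divide by x^2 to reach normal form y'' + P_1(x) y' + P_2(x) y = 0 with P_1(x) = -2 + 1/x and P_2(x) = 1 + 2/x - 4/x^2.
x = 0 is a singular point because the y'-coefficient -2 + 1/x has a pole at x = 0 and the y-coefficient 1 + 2/x - 4/x^2 has a pole at x = 0.
It is a regular singular point because x P_1(x) = p(x) = 1 - 2x and x^2 P_2(x) = q(x) = x^2 + 2x - 4 are polynomials, hence analytic at x = 0.
p(0) = 1,  q(0) = -4.
Indicial equation: r(r-1) + p(0) r + q(0) = 0, i.e. r^2 + (p(0) - 1) r + q(0) = 0, i.e. r^2 - 4 = 0.
Discriminant: (0)^2 - 4(-4) = 16, so r = (0 ± 4)/2.
Solving: r_1 = 2, r_2 = -2.

indicial: r^2 - 4 = 0; roots r_1 = 2, r_2 = -2


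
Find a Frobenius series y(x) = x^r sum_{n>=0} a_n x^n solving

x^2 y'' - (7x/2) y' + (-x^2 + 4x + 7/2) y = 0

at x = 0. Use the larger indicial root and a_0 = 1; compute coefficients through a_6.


Write in Frobenius form y'' + (p(x)/x) y' + (q(x)/x^2) y = 0:
  p(x) = -7/2,  q(x) = -x^2 + 4x + 7/2.
Indicial equation: r(r-1) + (-7/2) r + (7/2) = 0 -> roots r_1 = 7/2, r_2 = 1.
Take r = r_1 = 7/2. Let y(x) = x^r sum_{n>=0} a_n x^n with a_0 = 1.
Substitute y = x^r sum a_n x^n and match x^{r+n}. The recurrence is
  D(n) a_n + 4 a_{n-1} - 1 a_{n-2} = 0,  where D(n) = (r+n)(r+n-1) + (-7/2)(r+n) + (7/2).
  a_n = [-4 a_{n-1} + 1 a_{n-2}] / D(n).
Since the indicial polynomial factors as (r - r_1)(r - r_2), D(n) = (r_1 + n - r_1)(r_1 + n - r_2) = n(n + 5/2).
Evaluating step by step (a_0 = 1):
  n = 1: D(1) = 1(1 + 5/2) = 7/2; numerator = -4(1) = -4; a_1 = (-4)/(7/2) = -8/7
  n = 2: D(2) = 2(2 + 5/2) = 9; numerator = -4(-8/7) + 1(1) = 39/7; a_2 = (39/7)/(9) = 13/21
  n = 3: D(3) = 3(3 + 5/2) = 33/2; numerator = -4(13/21) + 1(-8/7) = -76/21; a_3 = (-76/21)/(33/2) = -152/693
  n = 4: D(4) = 4(4 + 5/2) = 26; numerator = -4(-152/693) + 1(13/21) = 1037/693; a_4 = (1037/693)/(26) = 1037/18018
  n = 5: D(5) = 5(5 + 5/2) = 75/2; numerator = -4(1037/18018) + 1(-152/693) = -450/1001; a_5 = (-450/1001)/(75/2) = -12/1001
  n = 6: D(6) = 6(6 + 5/2) = 51; numerator = -4(-12/1001) + 1(1037/18018) = 1901/18018; a_6 = (1901/18018)/(51) = 1901/918918

r = 7/2; a_0 = 1; a_1 = -8/7; a_2 = 13/21; a_3 = -152/693; a_4 = 1037/18018; a_5 = -12/1001; a_6 = 1901/918918


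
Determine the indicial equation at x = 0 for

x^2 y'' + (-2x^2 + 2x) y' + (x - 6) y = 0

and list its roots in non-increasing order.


Divide by x^2 to reach normal form y'' + P_1(x) y' + P_2(x) y = 0 with P_1(x) = -2 + 2/x and P_2(x) = 1/x - 6/x^2.
x = 0 is a singular point because the y'-coefficient -2 + 2/x has a pole at x = 0 and the y-coefficient 1/x - 6/x^2 has a pole at x = 0.
It is a regular singular point because x P_1(x) = p(x) = 2 - 2x and x^2 P_2(x) = q(x) = x - 6 are polynomials, hence analytic at x = 0.
p(0) = 2,  q(0) = -6.
Indicial equation: r(r-1) + p(0) r + q(0) = 0, i.e. r^2 + (p(0) - 1) r + q(0) = 0, i.e. r^2 + 1 r - 6 = 0.
Discriminant: (1)^2 - 4(-6) = 25, so r = (-1 ± 5)/2.
Solving: r_1 = 2, r_2 = -3.

indicial: r^2 + 1 r - 6 = 0; roots r_1 = 2, r_2 = -3


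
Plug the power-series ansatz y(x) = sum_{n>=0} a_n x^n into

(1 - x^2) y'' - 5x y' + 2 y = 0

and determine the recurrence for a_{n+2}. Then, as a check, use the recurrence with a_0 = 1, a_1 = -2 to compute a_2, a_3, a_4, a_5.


Substitute y = sum_n a_n x^n.
(1 - 1 x^2) y'' contributes (n+2)(n+1) a_{n+2} - n(n-1) a_n at x^n.
-5 x y'(x) contributes -5 n a_n at x^n.
2 y(x) contributes 2 a_n at x^n.
Matching x^n: (n+2)(n+1) a_{n+2} + (-n(n-1) - 5 n + 2) a_n = 0.
Thus a_{n+2} = (n(n-1) + 5 n - 2) / ((n+1)(n+2)) * a_n.

Check with a_0 = 1, a_1 = -2 (apply the recurrence for n = 0, 1, 2, 3): a_0 = 1, a_1 = -2, a_2 = -1, a_3 = -1, a_4 = -5/6, a_5 = -19/20.

a_(n+2) = (n(n-1) + 5 n - 2) / ((n+1)(n+2)) * a_n; check: a_0 = 1, a_1 = -2, a_2 = -1, a_3 = -1, a_4 = -5/6, a_5 = -19/20


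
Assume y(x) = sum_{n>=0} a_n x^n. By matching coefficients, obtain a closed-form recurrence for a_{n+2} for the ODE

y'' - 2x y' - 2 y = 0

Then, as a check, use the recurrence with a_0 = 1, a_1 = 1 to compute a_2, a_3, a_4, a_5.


Substitute y = sum_n a_n x^n.
y''(x) has coefficient (n+2)(n+1) a_{n+2} at x^n;
-2 x y'(x) has coefficient -2 n a_n at x^n (shift);
-2 y(x) has coefficient -2 a_n at x^n.
Matching x^n: (n+2)(n+1) a_{n+2} + (-2n - 2) a_n = 0.
Thus a_{n+2} = (2n + 2) / ((n+1)(n+2)) * a_n.

Check with a_0 = 1, a_1 = 1 (apply the recurrence for n = 0, 1, 2, 3): a_0 = 1, a_1 = 1, a_2 = 1, a_3 = 2/3, a_4 = 1/2, a_5 = 4/15.

a_(n+2) = (2n + 2) / ((n+1)(n+2)) * a_n; check: a_0 = 1, a_1 = 1, a_2 = 1, a_3 = 2/3, a_4 = 1/2, a_5 = 4/15


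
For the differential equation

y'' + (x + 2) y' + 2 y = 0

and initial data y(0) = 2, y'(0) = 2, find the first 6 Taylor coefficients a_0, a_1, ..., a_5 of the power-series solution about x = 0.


Ansatz: y(x) = sum_{n>=0} a_n x^n, so y'(x) = sum_{n>=1} n a_n x^(n-1) and y''(x) = sum_{n>=2} n(n-1) a_n x^(n-2).
Substitute into P(x) y'' + Q(x) y' + R(x) y = 0 with P(x) = 1, Q(x) = x + 2, R(x) = 2, and match powers of x.
Initial conditions: a_0 = 2, a_1 = 2.
Setting the coefficient of each power of x to zero and solving order by order (substituting the coefficients already found):
  x^0: 2 a_2 + 2 a_1 + 2 a_0 = 0  ->  2 a_2 = -2 a_1 - 2 a_0 = -8  ->  a_2 = -4
  x^1: 6 a_3 + 4 a_2 + 3 a_1 = 0  ->  6 a_3 = -4 a_2 - 3 a_1 = 10  ->  a_3 = 5/3
  x^2: 12 a_4 + 6 a_3 + 4 a_2 = 0  ->  12 a_4 = -6 a_3 - 4 a_2 = 6  ->  a_4 = 1/2
  x^3: 20 a_5 + 8 a_4 + 5 a_3 = 0  ->  20 a_5 = -8 a_4 - 5 a_3 = -37/3  ->  a_5 = -37/60
Truncated series: y(x) = 2 + 2 x - 4 x^2 + (5/3) x^3 + (1/2) x^4 - (37/60) x^5 + O(x^6).

a_0 = 2; a_1 = 2; a_2 = -4; a_3 = 5/3; a_4 = 1/2; a_5 = -37/60


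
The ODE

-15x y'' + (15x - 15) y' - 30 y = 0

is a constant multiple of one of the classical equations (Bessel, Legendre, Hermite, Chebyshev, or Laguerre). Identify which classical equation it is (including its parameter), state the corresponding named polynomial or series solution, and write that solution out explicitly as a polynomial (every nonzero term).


All three coefficients share the factor -15; dividing through by -15 gives  x y'' + (1 - x) y' + 2 y = 0.
This matches the Laguerre equation x y'' + (1 - x) y' + n y = 0 with n = 2; the polynomial solution is L_2(x).
With y = sum_k a_k x^k, matching x^k gives (k+1)k a_{k+1} + (k+1) a_{k+1} - k a_k + n a_k = 0, i.e. (k+1)^2 a_{k+1} = (k - n) a_k = (k - 2) a_k. The right side vanishes at k = 2, so the series terminates at degree 2.
Standard normalization L_n(0) = 1 gives a_0 = 1. Work upward with a_{k+1} = (k - 2) a_k / (k+1)^2:
  a_1 = (0 - 2)(1) / 1^2 = -2/1 = -2
  a_2 = (1 - 2)(-2) / 2^2 = 2/4 = 1/2
Hence L_2(x) = x^2/2 - 2 x + 1.

L_2(x); series = x^2/2 - 2 x + 1


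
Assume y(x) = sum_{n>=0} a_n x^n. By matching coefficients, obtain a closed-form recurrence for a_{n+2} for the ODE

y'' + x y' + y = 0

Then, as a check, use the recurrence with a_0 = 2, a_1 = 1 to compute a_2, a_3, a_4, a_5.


Substitute y = sum_n a_n x^n.
y''(x) has coefficient (n+2)(n+1) a_{n+2} at x^n;
x y'(x) has coefficient n a_n at x^n (shift);
y(x) has coefficient 1 a_n at x^n.
Matching x^n: (n+2)(n+1) a_{n+2} + (n + 1) a_n = 0.
Thus a_{n+2} = (-n - 1) / ((n+1)(n+2)) * a_n.

Check with a_0 = 2, a_1 = 1 (apply the recurrence for n = 0, 1, 2, 3): a_0 = 2, a_1 = 1, a_2 = -1, a_3 = -1/3, a_4 = 1/4, a_5 = 1/15.

a_(n+2) = (-n - 1) / ((n+1)(n+2)) * a_n; check: a_0 = 2, a_1 = 1, a_2 = -1, a_3 = -1/3, a_4 = 1/4, a_5 = 1/15


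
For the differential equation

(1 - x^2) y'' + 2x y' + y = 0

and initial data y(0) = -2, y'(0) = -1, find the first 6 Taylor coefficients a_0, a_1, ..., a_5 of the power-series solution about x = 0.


Ansatz: y(x) = sum_{n>=0} a_n x^n, so y'(x) = sum_{n>=1} n a_n x^(n-1) and y''(x) = sum_{n>=2} n(n-1) a_n x^(n-2).
Substitute into P(x) y'' + Q(x) y' + R(x) y = 0 with P(x) = 1 - x^2, Q(x) = 2x, R(x) = 1, and match powers of x.
Initial conditions: a_0 = -2, a_1 = -1.
Setting the coefficient of each power of x to zero and solving order by order (substituting the coefficients already found):
  x^0: 2 a_2 + a_0 = 0  ->  2 a_2 = -a_0 = 2  ->  a_2 = 1
  x^1: 6 a_3 + 3 a_1 = 0  ->  6 a_3 = -3 a_1 = 3  ->  a_3 = 1/2
  x^2: 12 a_4 + 3 a_2 = 0  ->  12 a_4 = -3 a_2 = -3  ->  a_4 = -1/4
  x^3: 20 a_5 + a_3 = 0  ->  20 a_5 = -a_3 = -1/2  ->  a_5 = -1/40
Truncated series: y(x) = -2 - x + x^2 + (1/2) x^3 - (1/4) x^4 - (1/40) x^5 + O(x^6).

a_0 = -2; a_1 = -1; a_2 = 1; a_3 = 1/2; a_4 = -1/4; a_5 = -1/40


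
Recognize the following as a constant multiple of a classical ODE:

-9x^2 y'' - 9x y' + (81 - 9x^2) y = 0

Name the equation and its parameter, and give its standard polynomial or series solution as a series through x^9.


All three coefficients share the factor -9; dividing through by -9 gives  x^2 y'' + x y' + (x^2 - 9) y = 0.
This matches the Bessel equation x^2 y'' + x y' + (x^2 - nu^2) y = 0 with nu^2 = 9, so nu = 3; the solution bounded at x = 0 is J_3(x).
Frobenius at x = 0: indicial roots ±nu; for r = nu the recurrence k(k + 2nu) c_k = -c_{k-2} gives the standard series J_nu(x) = sum_{k>=0} (-1)^k / (k! (k+nu)!) (x/2)^(2k+nu). Evaluate the first 4 terms:
  k = 0: (-1)^0 / (0! * 3! * 2^3) x^3 = 1/(1*6*8) x^3 = (1/48) x^3
  k = 1: (-1)^1 / (1! * 4! * 2^5) x^5 = -1/(1*24*32) x^5 = (-1/768) x^5
  k = 2: (-1)^2 / (2! * 5! * 2^7) x^7 = 1/(2*120*128) x^7 = (1/30720) x^7
  k = 3: (-1)^3 / (3! * 6! * 2^9) x^9 = -1/(6*720*512) x^9 = (-1/2211840) x^9
Hence J_3(x) = -x^9/2211840 + x^7/30720 - x^5/768 + x^3/48 + ....

J_3(x); series = -x^9/2211840 + x^7/30720 - x^5/768 + x^3/48


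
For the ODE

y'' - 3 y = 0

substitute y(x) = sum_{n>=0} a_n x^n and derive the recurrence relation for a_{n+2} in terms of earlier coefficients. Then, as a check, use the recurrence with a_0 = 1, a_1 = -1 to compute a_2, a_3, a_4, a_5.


Substitute y = sum_n a_n x^n into y'' + (const) y = 0.
y''(x) = sum_{n>=0} (n+2)(n+1) a_{n+2} x^n.
The ODE becomes sum_n [(n+2)(n+1) a_{n+2} - 3 a_n] x^n = 0.
Setting each coefficient to zero gives the recurrence:
  (n+2)(n+1) a_{n+2} - 3 a_n = 0,
  a_{n+2} = 3 / ((n+1)(n+2)) a_n.

Check with a_0 = 1, a_1 = -1 (apply the recurrence for n = 0, 1, 2, 3): a_0 = 1, a_1 = -1, a_2 = 3/2, a_3 = -1/2, a_4 = 3/8, a_5 = -3/40.

a_{n+2} = 3/((n+1)(n+2)) * a_n; check: a_0 = 1, a_1 = -1, a_2 = 3/2, a_3 = -1/2, a_4 = 3/8, a_5 = -3/40


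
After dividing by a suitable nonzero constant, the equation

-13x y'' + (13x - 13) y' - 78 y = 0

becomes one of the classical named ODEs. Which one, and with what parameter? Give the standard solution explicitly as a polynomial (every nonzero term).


All three coefficients share the factor -13; dividing through by -13 gives  x y'' + (1 - x) y' + 6 y = 0.
This matches the Laguerre equation x y'' + (1 - x) y' + n y = 0 with n = 6; the polynomial solution is L_6(x).
With y = sum_k a_k x^k, matching x^k gives (k+1)k a_{k+1} + (k+1) a_{k+1} - k a_k + n a_k = 0, i.e. (k+1)^2 a_{k+1} = (k - n) a_k = (k - 6) a_k. The right side vanishes at k = 6, so the series terminates at degree 6.
Standard normalization L_n(0) = 1 gives a_0 = 1. Work upward with a_{k+1} = (k - 6) a_k / (k+1)^2:
  a_1 = (0 - 6)(1) / 1^2 = -6/1 = -6
  a_2 = (1 - 6)(-6) / 2^2 = 30/4 = 15/2
  a_3 = (2 - 6)(15/2) / 3^2 = -30/9 = -10/3
  a_4 = (3 - 6)(-10/3) / 4^2 = 10/16 = 5/8
  a_5 = (4 - 6)(5/8) / 5^2 = (-5/4)/25 = -1/20
  a_6 = (5 - 6)(-1/20) / 6^2 = (1/20)/36 = 1/720
Hence L_6(x) = x^6/720 - x^5/20 + 5 x^4/8 - 10 x^3/3 + 15 x^2/2 - 6 x + 1.

L_6(x); series = x^6/720 - x^5/20 + 5 x^4/8 - 10 x^3/3 + 15 x^2/2 - 6 x + 1


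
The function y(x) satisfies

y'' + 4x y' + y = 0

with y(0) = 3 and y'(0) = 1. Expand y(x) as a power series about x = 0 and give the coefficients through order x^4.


Ansatz: y(x) = sum_{n>=0} a_n x^n, so y'(x) = sum_{n>=1} n a_n x^(n-1) and y''(x) = sum_{n>=2} n(n-1) a_n x^(n-2).
Substitute into P(x) y'' + Q(x) y' + R(x) y = 0 with P(x) = 1, Q(x) = 4x, R(x) = 1, and match powers of x.
Initial conditions: a_0 = 3, a_1 = 1.
Setting the coefficient of each power of x to zero and solving order by order (substituting the coefficients already found):
  x^0: 2 a_2 + a_0 = 0  ->  2 a_2 = -a_0 = -3  ->  a_2 = -3/2
  x^1: 6 a_3 + 5 a_1 = 0  ->  6 a_3 = -5 a_1 = -5  ->  a_3 = -5/6
  x^2: 12 a_4 + 9 a_2 = 0  ->  12 a_4 = -9 a_2 = 27/2  ->  a_4 = 9/8
Truncated series: y(x) = 3 + x - (3/2) x^2 - (5/6) x^3 + (9/8) x^4 + O(x^5).

a_0 = 3; a_1 = 1; a_2 = -3/2; a_3 = -5/6; a_4 = 9/8


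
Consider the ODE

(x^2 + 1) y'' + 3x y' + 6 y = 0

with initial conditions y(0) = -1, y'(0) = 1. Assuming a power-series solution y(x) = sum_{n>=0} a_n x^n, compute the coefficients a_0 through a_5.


Ansatz: y(x) = sum_{n>=0} a_n x^n, so y'(x) = sum_{n>=1} n a_n x^(n-1) and y''(x) = sum_{n>=2} n(n-1) a_n x^(n-2).
Substitute into P(x) y'' + Q(x) y' + R(x) y = 0 with P(x) = x^2 + 1, Q(x) = 3x, R(x) = 6, and match powers of x.
Initial conditions: a_0 = -1, a_1 = 1.
Setting the coefficient of each power of x to zero and solving order by order (substituting the coefficients already found):
  x^0: 2 a_2 + 6 a_0 = 0  ->  2 a_2 = -6 a_0 = 6  ->  a_2 = 3
  x^1: 6 a_3 + 9 a_1 = 0  ->  6 a_3 = -9 a_1 = -9  ->  a_3 = -3/2
  x^2: 12 a_4 + 14 a_2 = 0  ->  12 a_4 = -14 a_2 = -42  ->  a_4 = -7/2
  x^3: 20 a_5 + 21 a_3 = 0  ->  20 a_5 = -21 a_3 = 63/2  ->  a_5 = 63/40
Truncated series: y(x) = -1 + x + 3 x^2 - (3/2) x^3 - (7/2) x^4 + (63/40) x^5 + O(x^6).

a_0 = -1; a_1 = 1; a_2 = 3; a_3 = -3/2; a_4 = -7/2; a_5 = 63/40


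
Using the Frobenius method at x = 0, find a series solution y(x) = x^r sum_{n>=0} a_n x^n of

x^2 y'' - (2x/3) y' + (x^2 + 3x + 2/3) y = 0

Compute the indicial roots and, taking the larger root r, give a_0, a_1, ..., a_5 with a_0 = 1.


Write in Frobenius form y'' + (p(x)/x) y' + (q(x)/x^2) y = 0:
  p(x) = -2/3,  q(x) = x^2 + 3x + 2/3.
Indicial equation: r(r-1) + (-2/3) r + (2/3) = 0 -> roots r_1 = 1, r_2 = 2/3.
Take r = r_1 = 1. Let y(x) = x^r sum_{n>=0} a_n x^n with a_0 = 1.
Substitute y = x^r sum a_n x^n and match x^{r+n}. The recurrence is
  D(n) a_n + 3 a_{n-1} + 1 a_{n-2} = 0,  where D(n) = (r+n)(r+n-1) + (-2/3)(r+n) + (2/3).
  a_n = [-3 a_{n-1} - 1 a_{n-2}] / D(n).
Since the indicial polynomial factors as (r - r_1)(r - r_2), D(n) = (r_1 + n - r_1)(r_1 + n - r_2) = n(n + 1/3).
Evaluating step by step (a_0 = 1):
  n = 1: D(1) = 1(1 + 1/3) = 4/3; numerator = -3(1) = -3; a_1 = (-3)/(4/3) = -9/4
  n = 2: D(2) = 2(2 + 1/3) = 14/3; numerator = -3(-9/4) - 1(1) = 23/4; a_2 = (23/4)/(14/3) = 69/56
  n = 3: D(3) = 3(3 + 1/3) = 10; numerator = -3(69/56) - 1(-9/4) = -81/56; a_3 = (-81/56)/(10) = -81/560
  n = 4: D(4) = 4(4 + 1/3) = 52/3; numerator = -3(-81/560) - 1(69/56) = -447/560; a_4 = (-447/560)/(52/3) = -1341/29120
  n = 5: D(5) = 5(5 + 1/3) = 80/3; numerator = -3(-1341/29120) - 1(-81/560) = 1647/5824; a_5 = (1647/5824)/(80/3) = 4941/465920

r = 1; a_0 = 1; a_1 = -9/4; a_2 = 69/56; a_3 = -81/560; a_4 = -1341/29120; a_5 = 4941/465920


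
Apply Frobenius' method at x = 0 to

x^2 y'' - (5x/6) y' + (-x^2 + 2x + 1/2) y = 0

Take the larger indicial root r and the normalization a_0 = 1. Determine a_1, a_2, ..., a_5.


Write in Frobenius form y'' + (p(x)/x) y' + (q(x)/x^2) y = 0:
  p(x) = -5/6,  q(x) = -x^2 + 2x + 1/2.
Indicial equation: r(r-1) + (-5/6) r + (1/2) = 0 -> roots r_1 = 3/2, r_2 = 1/3.
Take r = r_1 = 3/2. Let y(x) = x^r sum_{n>=0} a_n x^n with a_0 = 1.
Substitute y = x^r sum a_n x^n and match x^{r+n}. The recurrence is
  D(n) a_n + 2 a_{n-1} - 1 a_{n-2} = 0,  where D(n) = (r+n)(r+n-1) + (-5/6)(r+n) + (1/2).
  a_n = [-2 a_{n-1} + 1 a_{n-2}] / D(n).
Since the indicial polynomial factors as (r - r_1)(r - r_2), D(n) = (r_1 + n - r_1)(r_1 + n - r_2) = n(n + 7/6).
Evaluating step by step (a_0 = 1):
  n = 1: D(1) = 1(1 + 7/6) = 13/6; numerator = -2(1) = -2; a_1 = (-2)/(13/6) = -12/13
  n = 2: D(2) = 2(2 + 7/6) = 19/3; numerator = -2(-12/13) + 1(1) = 37/13; a_2 = (37/13)/(19/3) = 111/247
  n = 3: D(3) = 3(3 + 7/6) = 25/2; numerator = -2(111/247) + 1(-12/13) = -450/247; a_3 = (-450/247)/(25/2) = -36/247
  n = 4: D(4) = 4(4 + 7/6) = 62/3; numerator = -2(-36/247) + 1(111/247) = 183/247; a_4 = (183/247)/(62/3) = 549/15314
  n = 5: D(5) = 5(5 + 7/6) = 185/6; numerator = -2(549/15314) + 1(-36/247) = -1665/7657; a_5 = (-1665/7657)/(185/6) = -54/7657

r = 3/2; a_0 = 1; a_1 = -12/13; a_2 = 111/247; a_3 = -36/247; a_4 = 549/15314; a_5 = -54/7657


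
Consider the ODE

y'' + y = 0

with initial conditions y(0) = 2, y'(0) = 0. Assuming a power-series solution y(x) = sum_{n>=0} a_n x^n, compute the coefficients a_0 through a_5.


Ansatz: y(x) = sum_{n>=0} a_n x^n, so y'(x) = sum_{n>=1} n a_n x^(n-1) and y''(x) = sum_{n>=2} n(n-1) a_n x^(n-2).
Substitute into P(x) y'' + Q(x) y' + R(x) y = 0 with P(x) = 1, Q(x) = 0, R(x) = 1, and match powers of x.
Initial conditions: a_0 = 2, a_1 = 0.
Setting the coefficient of each power of x to zero and solving order by order (substituting the coefficients already found):
  x^0: 2 a_2 + a_0 = 0  ->  2 a_2 = -a_0 = -2  ->  a_2 = -1
  x^1: 6 a_3 + a_1 = 0  ->  6 a_3 = -a_1 = 0  ->  a_3 = 0
  x^2: 12 a_4 + a_2 = 0  ->  12 a_4 = -a_2 = 1  ->  a_4 = 1/12
  x^3: 20 a_5 + a_3 = 0  ->  20 a_5 = -a_3 = 0  ->  a_5 = 0
Truncated series: y(x) = 2 - x^2 + (1/12) x^4 + O(x^6).

a_0 = 2; a_1 = 0; a_2 = -1; a_3 = 0; a_4 = 1/12; a_5 = 0


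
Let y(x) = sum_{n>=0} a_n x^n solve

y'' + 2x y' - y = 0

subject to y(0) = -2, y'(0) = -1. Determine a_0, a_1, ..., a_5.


Ansatz: y(x) = sum_{n>=0} a_n x^n, so y'(x) = sum_{n>=1} n a_n x^(n-1) and y''(x) = sum_{n>=2} n(n-1) a_n x^(n-2).
Substitute into P(x) y'' + Q(x) y' + R(x) y = 0 with P(x) = 1, Q(x) = 2x, R(x) = -1, and match powers of x.
Initial conditions: a_0 = -2, a_1 = -1.
Setting the coefficient of each power of x to zero and solving order by order (substituting the coefficients already found):
  x^0: 2 a_2 - a_0 = 0  ->  2 a_2 = a_0 = -2  ->  a_2 = -1
  x^1: 6 a_3 + a_1 = 0  ->  6 a_3 = -a_1 = 1  ->  a_3 = 1/6
  x^2: 12 a_4 + 3 a_2 = 0  ->  12 a_4 = -3 a_2 = 3  ->  a_4 = 1/4
  x^3: 20 a_5 + 5 a_3 = 0  ->  20 a_5 = -5 a_3 = -5/6  ->  a_5 = -1/24
Truncated series: y(x) = -2 - x - x^2 + (1/6) x^3 + (1/4) x^4 - (1/24) x^5 + O(x^6).

a_0 = -2; a_1 = -1; a_2 = -1; a_3 = 1/6; a_4 = 1/4; a_5 = -1/24


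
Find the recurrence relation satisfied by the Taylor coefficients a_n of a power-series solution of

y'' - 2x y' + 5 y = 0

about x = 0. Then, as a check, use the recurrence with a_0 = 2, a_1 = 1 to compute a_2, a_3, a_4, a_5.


Substitute y = sum_n a_n x^n.
y''(x) has coefficient (n+2)(n+1) a_{n+2} at x^n;
-2 x y'(x) has coefficient -2 n a_n at x^n (shift);
5 y(x) has coefficient 5 a_n at x^n.
Matching x^n: (n+2)(n+1) a_{n+2} + (-2n + 5) a_n = 0.
Thus a_{n+2} = (2n - 5) / ((n+1)(n+2)) * a_n.

Check with a_0 = 2, a_1 = 1 (apply the recurrence for n = 0, 1, 2, 3): a_0 = 2, a_1 = 1, a_2 = -5, a_3 = -1/2, a_4 = 5/12, a_5 = -1/40.

a_(n+2) = (2n - 5) / ((n+1)(n+2)) * a_n; check: a_0 = 2, a_1 = 1, a_2 = -5, a_3 = -1/2, a_4 = 5/12, a_5 = -1/40


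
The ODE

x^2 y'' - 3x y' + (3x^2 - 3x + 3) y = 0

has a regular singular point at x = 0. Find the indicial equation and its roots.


Divide by x^2 to reach normal form y'' + P_1(x) y' + P_2(x) y = 0 with P_1(x) = -3/x and P_2(x) = 3 - 3/x + 3/x^2.
x = 0 is a singular point because the y'-coefficient -3/x has a pole at x = 0 and the y-coefficient 3 - 3/x + 3/x^2 has a pole at x = 0.
It is a regular singular point because x P_1(x) = p(x) = -3 and x^2 P_2(x) = q(x) = 3x^2 - 3x + 3 are polynomials, hence analytic at x = 0.
p(0) = -3,  q(0) = 3.
Indicial equation: r(r-1) + p(0) r + q(0) = 0, i.e. r^2 + (p(0) - 1) r + q(0) = 0, i.e. r^2 - 4 r + 3 = 0.
Discriminant: (-4)^2 - 4(3) = 4, so r = (4 ± 2)/2.
Solving: r_1 = 3, r_2 = 1.

indicial: r^2 - 4 r + 3 = 0; roots r_1 = 3, r_2 = 1


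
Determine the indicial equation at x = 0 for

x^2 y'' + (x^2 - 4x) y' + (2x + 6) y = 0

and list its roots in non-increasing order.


Divide by x^2 to reach normal form y'' + P_1(x) y' + P_2(x) y = 0 with P_1(x) = 1 - 4/x and P_2(x) = 2/x + 6/x^2.
x = 0 is a singular point because the y'-coefficient 1 - 4/x has a pole at x = 0 and the y-coefficient 2/x + 6/x^2 has a pole at x = 0.
It is a regular singular point because x P_1(x) = p(x) = x - 4 and x^2 P_2(x) = q(x) = 2x + 6 are polynomials, hence analytic at x = 0.
p(0) = -4,  q(0) = 6.
Indicial equation: r(r-1) + p(0) r + q(0) = 0, i.e. r^2 + (p(0) - 1) r + q(0) = 0, i.e. r^2 - 5 r + 6 = 0.
Discriminant: (-5)^2 - 4(6) = 1, so r = (5 ± 1)/2.
Solving: r_1 = 3, r_2 = 2.

indicial: r^2 - 5 r + 6 = 0; roots r_1 = 3, r_2 = 2


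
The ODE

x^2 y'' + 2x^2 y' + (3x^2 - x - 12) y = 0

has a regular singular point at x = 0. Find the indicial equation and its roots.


Divide by x^2 to reach normal form y'' + P_1(x) y' + P_2(x) y = 0 with P_1(x) = 2 and P_2(x) = 3 - 1/x - 12/x^2.
x = 0 is a singular point because the y-coefficient 3 - 1/x - 12/x^2 has a pole at x = 0.
It is a regular singular point because x P_1(x) = p(x) = 2x and x^2 P_2(x) = q(x) = 3x^2 - x - 12 are polynomials, hence analytic at x = 0.
p(0) = 0,  q(0) = -12.
Indicial equation: r(r-1) + p(0) r + q(0) = 0, i.e. r^2 + (p(0) - 1) r + q(0) = 0, i.e. r^2 - 1 r - 12 = 0.
Discriminant: (-1)^2 - 4(-12) = 49, so r = (1 ± 7)/2.
Solving: r_1 = 4, r_2 = -3.

indicial: r^2 - 1 r - 12 = 0; roots r_1 = 4, r_2 = -3


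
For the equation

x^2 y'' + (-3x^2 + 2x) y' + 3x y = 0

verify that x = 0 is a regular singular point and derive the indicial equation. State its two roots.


Divide by x^2 to reach normal form y'' + P_1(x) y' + P_2(x) y = 0 with P_1(x) = -3 + 2/x and P_2(x) = 3/x.
x = 0 is a singular point because the y'-coefficient -3 + 2/x has a pole at x = 0 and the y-coefficient 3/x has a pole at x = 0.
It is a regular singular point because x P_1(x) = p(x) = 2 - 3x and x^2 P_2(x) = q(x) = 3x are polynomials, hence analytic at x = 0.
p(0) = 2,  q(0) = 0.
Indicial equation: r(r-1) + p(0) r + q(0) = 0, i.e. r^2 + (p(0) - 1) r + q(0) = 0, i.e. r^2 + 1 r = 0.
Discriminant: (1)^2 - 4(0) = 1, so r = (-1 ± 1)/2.
Solving: r_1 = 0, r_2 = -1.

indicial: r^2 + 1 r = 0; roots r_1 = 0, r_2 = -1


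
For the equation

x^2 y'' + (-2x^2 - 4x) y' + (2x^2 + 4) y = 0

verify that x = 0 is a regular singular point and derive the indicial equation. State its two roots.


Divide by x^2 to reach normal form y'' + P_1(x) y' + P_2(x) y = 0 with P_1(x) = -2 - 4/x and P_2(x) = 2 + 4/x^2.
x = 0 is a singular point because the y'-coefficient -2 - 4/x has a pole at x = 0 and the y-coefficient 2 + 4/x^2 has a pole at x = 0.
It is a regular singular point because x P_1(x) = p(x) = -2x - 4 and x^2 P_2(x) = q(x) = 2x^2 + 4 are polynomials, hence analytic at x = 0.
p(0) = -4,  q(0) = 4.
Indicial equation: r(r-1) + p(0) r + q(0) = 0, i.e. r^2 + (p(0) - 1) r + q(0) = 0, i.e. r^2 - 5 r + 4 = 0.
Discriminant: (-5)^2 - 4(4) = 9, so r = (5 ± 3)/2.
Solving: r_1 = 4, r_2 = 1.

indicial: r^2 - 5 r + 4 = 0; roots r_1 = 4, r_2 = 1


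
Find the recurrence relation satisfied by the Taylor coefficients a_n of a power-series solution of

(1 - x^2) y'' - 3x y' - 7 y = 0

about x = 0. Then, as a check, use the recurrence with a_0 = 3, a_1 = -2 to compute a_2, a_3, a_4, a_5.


Substitute y = sum_n a_n x^n.
(1 - 1 x^2) y'' contributes (n+2)(n+1) a_{n+2} - n(n-1) a_n at x^n.
-3 x y'(x) contributes -3 n a_n at x^n.
-7 y(x) contributes -7 a_n at x^n.
Matching x^n: (n+2)(n+1) a_{n+2} + (-n(n-1) - 3 n - 7) a_n = 0.
Thus a_{n+2} = (n(n-1) + 3 n + 7) / ((n+1)(n+2)) * a_n.

Check with a_0 = 3, a_1 = -2 (apply the recurrence for n = 0, 1, 2, 3): a_0 = 3, a_1 = -2, a_2 = 21/2, a_3 = -10/3, a_4 = 105/8, a_5 = -11/3.

a_(n+2) = (n(n-1) + 3 n + 7) / ((n+1)(n+2)) * a_n; check: a_0 = 3, a_1 = -2, a_2 = 21/2, a_3 = -10/3, a_4 = 105/8, a_5 = -11/3


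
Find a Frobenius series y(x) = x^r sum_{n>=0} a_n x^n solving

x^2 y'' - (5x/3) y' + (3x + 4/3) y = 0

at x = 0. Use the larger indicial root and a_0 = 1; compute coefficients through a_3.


Write in Frobenius form y'' + (p(x)/x) y' + (q(x)/x^2) y = 0:
  p(x) = -5/3,  q(x) = 3x + 4/3.
Indicial equation: r(r-1) + (-5/3) r + (4/3) = 0 -> roots r_1 = 2, r_2 = 2/3.
Take r = r_1 = 2. Let y(x) = x^r sum_{n>=0} a_n x^n with a_0 = 1.
Substitute y = x^r sum a_n x^n and match x^{r+n}. The recurrence is
  D(n) a_n + 3 a_{n-1} = 0,  where D(n) = (r+n)(r+n-1) + (-5/3)(r+n) + (4/3).
  a_n = -3 / D(n) * a_{n-1}.
Since the indicial polynomial factors as (r - r_1)(r - r_2), D(n) = (r_1 + n - r_1)(r_1 + n - r_2) = n(n + 4/3).
Evaluating step by step (a_0 = 1):
  n = 1: D(1) = 1(1 + 4/3) = 7/3; numerator = -3(1) = -3; a_1 = (-3)/(7/3) = -9/7
  n = 2: D(2) = 2(2 + 4/3) = 20/3; numerator = -3(-9/7) = 27/7; a_2 = (27/7)/(20/3) = 81/140
  n = 3: D(3) = 3(3 + 4/3) = 13; numerator = -3(81/140) = -243/140; a_3 = (-243/140)/(13) = -243/1820

r = 2; a_0 = 1; a_1 = -9/7; a_2 = 81/140; a_3 = -243/1820


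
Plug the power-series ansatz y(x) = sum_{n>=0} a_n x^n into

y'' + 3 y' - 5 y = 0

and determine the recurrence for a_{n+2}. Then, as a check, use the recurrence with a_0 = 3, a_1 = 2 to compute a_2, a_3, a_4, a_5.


Substitute y = sum_n a_n x^n.
y''(x) has coefficient (n+2)(n+1) a_{n+2} at x^n;
3 y'(x) has coefficient 3 (n+1) a_{n+1} at x^n;
-5 y(x) has coefficient -5 a_n at x^n.
Matching x^n: (n+2)(n+1) a_{n+2} + 3 (n+1) a_{n+1} - 5 a_n = 0.
Thus a_{n+2} = [-3 (n+1) a_{n+1} + 5 a_n] / ((n+1)(n+2)).

Check with a_0 = 3, a_1 = 2 (apply the recurrence for n = 0, 1, 2, 3): a_0 = 3, a_1 = 2, a_2 = 9/2, a_3 = -17/6, a_4 = 4, a_5 = -373/120.

a_(n+2) = [-3 (n+1) a_(n+1) + 5 a_n] / ((n+1)(n+2)); check: a_0 = 3, a_1 = 2, a_2 = 9/2, a_3 = -17/6, a_4 = 4, a_5 = -373/120


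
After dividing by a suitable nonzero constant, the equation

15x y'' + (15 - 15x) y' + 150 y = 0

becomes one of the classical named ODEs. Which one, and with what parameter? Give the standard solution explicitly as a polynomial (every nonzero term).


All three coefficients share the factor 15; dividing through by 15 gives  x y'' + (1 - x) y' + 10 y = 0.
This matches the Laguerre equation x y'' + (1 - x) y' + n y = 0 with n = 10; the polynomial solution is L_10(x).
With y = sum_k a_k x^k, matching x^k gives (k+1)k a_{k+1} + (k+1) a_{k+1} - k a_k + n a_k = 0, i.e. (k+1)^2 a_{k+1} = (k - n) a_k = (k - 10) a_k. The right side vanishes at k = 10, so the series terminates at degree 10.
Standard normalization L_n(0) = 1 gives a_0 = 1. Work upward with a_{k+1} = (k - 10) a_k / (k+1)^2:
  a_1 = (0 - 10)(1) / 1^2 = -10/1 = -10
  a_2 = (1 - 10)(-10) / 2^2 = 90/4 = 45/2
  a_3 = (2 - 10)(45/2) / 3^2 = -180/9 = -20
  a_4 = (3 - 10)(-20) / 4^2 = 140/16 = 35/4
  a_5 = (4 - 10)(35/4) / 5^2 = (-105/2)/25 = -21/10
  a_6 = (5 - 10)(-21/10) / 6^2 = (21/2)/36 = 7/24
  a_7 = (6 - 10)(7/24) / 7^2 = (-7/6)/49 = -1/42
  a_8 = (7 - 10)(-1/42) / 8^2 = (1/14)/64 = 1/896
  a_9 = (8 - 10)(1/896) / 9^2 = (-1/448)/81 = -1/36288
  a_10 = (9 - 10)(-1/36288) / 10^2 = (1/36288)/100 = 1/3628800
Hence L_10(x) = x^10/3628800 - x^9/36288 + x^8/896 - x^7/42 + 7 x^6/24 - 21 x^5/10 + 35 x^4/4 - 20 x^3 + 45 x^2/2 - 10 x + 1.

L_10(x); series = x^10/3628800 - x^9/36288 + x^8/896 - x^7/42 + 7 x^6/24 - 21 x^5/10 + 35 x^4/4 - 20 x^3 + 45 x^2/2 - 10 x + 1


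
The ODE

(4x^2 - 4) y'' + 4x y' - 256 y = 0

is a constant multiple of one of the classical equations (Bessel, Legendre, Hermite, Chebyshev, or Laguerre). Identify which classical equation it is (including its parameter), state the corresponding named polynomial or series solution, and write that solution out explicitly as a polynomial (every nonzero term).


All three coefficients share the factor -4; dividing through by -4 gives  (1 - x^2) y'' - x y' + 64 y = 0.
This matches the Chebyshev equation (1 - x^2) y'' - x y' + n^2 y = 0 (note the -x y' term, not -2x y') with n^2 = 64, so n = 8; the polynomial solution is T_8(x).
With y = sum_k a_k x^k, matching x^k gives (k+2)(k+1) a_{k+2} = (k^2 - n^2) a_k = (k - 8)(k + 8) a_k. The right side vanishes at k = 8, so the series with the parity of 8 terminates at degree 8.
Standard normalization: leading coefficient of T_n is 2^(n-1), so a_8 = 2^7 = 128. Work downward with a_k = (k+1)(k+2) a_{k+2} / ((k - 8)(k + 8)):
  a_6 = (7)(8)(128) / ((6 - 8)(6 + 8)) = 7168/(-28) = -256
  a_4 = (5)(6)(-256) / ((4 - 8)(4 + 8)) = -7680/(-48) = 160
  a_2 = (3)(4)(160) / ((2 - 8)(2 + 8)) = 1920/(-60) = -32
  a_0 = (1)(2)(-32) / ((0 - 8)(0 + 8)) = -64/(-64) = 1
Hence T_8(x) = 128 x^8 - 256 x^6 + 160 x^4 - 32 x^2 + 1.

T_8(x); series = 128 x^8 - 256 x^6 + 160 x^4 - 32 x^2 + 1


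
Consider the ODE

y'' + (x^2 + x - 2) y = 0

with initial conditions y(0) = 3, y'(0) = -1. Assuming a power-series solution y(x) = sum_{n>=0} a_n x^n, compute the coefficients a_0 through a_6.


Ansatz: y(x) = sum_{n>=0} a_n x^n, so y'(x) = sum_{n>=1} n a_n x^(n-1) and y''(x) = sum_{n>=2} n(n-1) a_n x^(n-2).
Substitute into P(x) y'' + Q(x) y' + R(x) y = 0 with P(x) = 1, Q(x) = 0, R(x) = x^2 + x - 2, and match powers of x.
Initial conditions: a_0 = 3, a_1 = -1.
Setting the coefficient of each power of x to zero and solving order by order (substituting the coefficients already found):
  x^0: 2 a_2 - 2 a_0 = 0  ->  2 a_2 = 2 a_0 = 6  ->  a_2 = 3
  x^1: 6 a_3 - 2 a_1 + a_0 = 0  ->  6 a_3 = 2 a_1 - a_0 = -5  ->  a_3 = -5/6
  x^2: 12 a_4 - 2 a_2 + a_1 + a_0 = 0  ->  12 a_4 = 2 a_2 - a_1 - a_0 = 4  ->  a_4 = 1/3
  x^3: 20 a_5 - 2 a_3 + a_2 + a_1 = 0  ->  20 a_5 = 2 a_3 - a_2 - a_1 = -11/3  ->  a_5 = -11/60
  x^4: 30 a_6 - 2 a_4 + a_3 + a_2 = 0  ->  30 a_6 = 2 a_4 - a_3 - a_2 = -3/2  ->  a_6 = -1/20
Truncated series: y(x) = 3 - x + 3 x^2 - (5/6) x^3 + (1/3) x^4 - (11/60) x^5 - (1/20) x^6 + O(x^7).

a_0 = 3; a_1 = -1; a_2 = 3; a_3 = -5/6; a_4 = 1/3; a_5 = -11/60; a_6 = -1/20


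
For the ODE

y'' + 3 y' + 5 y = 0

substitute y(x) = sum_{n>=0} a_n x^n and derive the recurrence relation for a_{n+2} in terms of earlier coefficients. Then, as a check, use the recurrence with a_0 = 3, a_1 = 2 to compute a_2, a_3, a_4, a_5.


Substitute y = sum_n a_n x^n.
y''(x) has coefficient (n+2)(n+1) a_{n+2} at x^n;
3 y'(x) has coefficient 3 (n+1) a_{n+1} at x^n;
5 y(x) has coefficient 5 a_n at x^n.
Matching x^n: (n+2)(n+1) a_{n+2} + 3 (n+1) a_{n+1} + 5 a_n = 0.
Thus a_{n+2} = [-3 (n+1) a_{n+1} - 5 a_n] / ((n+1)(n+2)).

Check with a_0 = 3, a_1 = 2 (apply the recurrence for n = 0, 1, 2, 3): a_0 = 3, a_1 = 2, a_2 = -21/2, a_3 = 53/6, a_4 = -9/4, a_5 = -103/120.

a_(n+2) = [-3 (n+1) a_(n+1) - 5 a_n] / ((n+1)(n+2)); check: a_0 = 3, a_1 = 2, a_2 = -21/2, a_3 = 53/6, a_4 = -9/4, a_5 = -103/120
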